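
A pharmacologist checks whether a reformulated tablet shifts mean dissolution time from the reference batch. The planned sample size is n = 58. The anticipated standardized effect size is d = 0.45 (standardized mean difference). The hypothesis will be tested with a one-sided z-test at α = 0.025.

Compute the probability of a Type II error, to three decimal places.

β ≈ 0.071

Noncentrality parameter: δ = d·√n = 0.45 × √58 = 3.4271
One-sided α = 0.025 → critical value z_{0.025} = 1.960.
Power = P(Z > 1.960 − δ) = Φ(1.467) = 0.9288.
Type II error: β = 1 − power = 1 − 0.9288 = 0.0712.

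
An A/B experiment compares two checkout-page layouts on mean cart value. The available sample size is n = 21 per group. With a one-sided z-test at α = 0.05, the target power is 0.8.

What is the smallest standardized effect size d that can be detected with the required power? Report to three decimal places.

Required noncentrality: δ = z_{0.05} + z_{0.20} = 1.645 + 0.842 = 2.486.
δ = d·√(n/2) ⇒ d = δ/√(n/2) = 2.486/√(21/2) = 0.7673.

d ≈ 0.767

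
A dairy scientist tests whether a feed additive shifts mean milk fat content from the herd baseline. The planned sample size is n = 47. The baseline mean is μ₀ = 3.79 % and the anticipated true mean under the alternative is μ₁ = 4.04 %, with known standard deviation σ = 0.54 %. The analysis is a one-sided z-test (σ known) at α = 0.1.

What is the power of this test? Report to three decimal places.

Power ≈ 0.971

Standardized effect: d = |μ₁ − μ₀| / σ = |4.04 − 3.79| / 0.54 = 0.4630
Noncentrality parameter: δ = d·√n = 0.4630 × √47 = 3.1739
One-sided α = 0.1 → critical value z_{0.1} = 1.282.
Power = P(Z > 1.282 − δ) = Φ(1.892) = 0.9708.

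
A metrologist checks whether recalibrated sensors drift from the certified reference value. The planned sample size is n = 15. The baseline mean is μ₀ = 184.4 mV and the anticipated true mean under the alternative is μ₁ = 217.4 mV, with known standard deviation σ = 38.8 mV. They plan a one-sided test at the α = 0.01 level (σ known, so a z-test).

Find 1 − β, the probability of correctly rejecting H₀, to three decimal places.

Power ≈ 0.833

Standardized effect: d = |μ₁ − μ₀| / σ = |217.4 − 184.4| / 38.8 = 0.8505
Noncentrality parameter: δ = d·√n = 0.8505 × √15 = 3.2940
One-sided α = 0.01 → critical value z_{0.01} = 2.326.
Power = Φ(δ − 2.326) = Φ(0.968) = 0.8334.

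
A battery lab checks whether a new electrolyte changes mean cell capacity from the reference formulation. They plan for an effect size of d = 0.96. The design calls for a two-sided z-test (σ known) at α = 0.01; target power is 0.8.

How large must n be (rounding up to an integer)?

For power 0.8 need Φ(δ − z_{0.005}) = 0.8, so δ = z_{0.005} + z_{0.20} = 2.576 + 0.842 = 3.417.
(Ignoring the negligible lower-tail rejection probability gives the usual closed-form inversion.)
δ = d·√n ⇒ n = (δ/d)² = (3.417 / 0.96)² = 12.67.
Rounding up, n = 13.

n = 13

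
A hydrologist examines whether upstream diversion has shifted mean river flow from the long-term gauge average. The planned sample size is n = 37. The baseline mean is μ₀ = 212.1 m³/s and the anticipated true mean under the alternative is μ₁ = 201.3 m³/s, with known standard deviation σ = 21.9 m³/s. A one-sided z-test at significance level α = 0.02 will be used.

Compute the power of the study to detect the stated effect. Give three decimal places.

Standardized effect: d = |μ₁ − μ₀| / σ = |201.3 − 212.1| / 21.9 = 0.4932
Noncentrality parameter: δ = d·√n = 0.4932 × √37 = 2.9997
Critical value for a one-sided test at α = 0.02: z_α = 2.054.
Power = P(Z > 2.054 − δ) = Φ(0.946) = 0.8279.

Power ≈ 0.828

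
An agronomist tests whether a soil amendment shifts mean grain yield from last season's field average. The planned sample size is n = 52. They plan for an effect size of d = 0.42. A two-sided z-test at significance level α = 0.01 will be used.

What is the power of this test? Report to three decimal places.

Noncentrality parameter: δ = d·√n = 0.42 × √52 = 3.0287
Two-sided α = 0.01 → critical value z_{0.005} = 2.576.
Power = Φ(δ − 2.576) + Φ(−δ − 2.576) = Φ(0.453) + Φ(-5.604) = 0.6747 + 0.0000 = 0.6747.

Power ≈ 0.675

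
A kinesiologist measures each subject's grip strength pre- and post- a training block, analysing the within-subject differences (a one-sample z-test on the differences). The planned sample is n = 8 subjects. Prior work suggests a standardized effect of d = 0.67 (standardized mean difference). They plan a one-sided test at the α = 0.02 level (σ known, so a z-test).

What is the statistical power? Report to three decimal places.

Noncentrality parameter: δ = d·√n = 0.67 × √8 = 1.8950
Critical value for a one-sided test at α = 0.02: z_α = 2.054.
Power = P(Z > 2.054 − δ) = Φ(-0.159) = 0.4370.

Power ≈ 0.437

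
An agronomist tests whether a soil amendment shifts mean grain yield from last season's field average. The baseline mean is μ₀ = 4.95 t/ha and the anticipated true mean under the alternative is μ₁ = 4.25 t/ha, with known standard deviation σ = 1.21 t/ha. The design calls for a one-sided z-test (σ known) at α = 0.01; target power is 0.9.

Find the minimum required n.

Standardized effect: d = |μ₁ − μ₀| / σ = |4.25 − 4.95| / 1.21 = 0.5785
Set Φ(δ − 2.326) = 0.9; then δ − 2.326 = Φ⁻¹(0.9) = 1.282, giving δ = 3.608.
δ = d·√n ⇒ n = (δ/d)² = (3.608 / 0.5785)² = 38.89.
Rounding up, n = 39.

n = 39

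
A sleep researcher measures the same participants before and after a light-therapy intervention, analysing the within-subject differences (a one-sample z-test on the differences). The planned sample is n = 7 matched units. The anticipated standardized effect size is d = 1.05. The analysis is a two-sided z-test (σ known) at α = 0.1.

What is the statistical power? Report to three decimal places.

Noncentrality parameter: δ = d·√n = 1.05 × √7 = 2.7780
Critical value for a two-sided test at α = 0.1: z_{α/2} = 1.645.
Power = Φ(δ − 1.645) + Φ(−δ − 1.645) = Φ(1.133) + Φ(-4.423) = 0.8714 + 0.0000 = 0.8714.

Power ≈ 0.871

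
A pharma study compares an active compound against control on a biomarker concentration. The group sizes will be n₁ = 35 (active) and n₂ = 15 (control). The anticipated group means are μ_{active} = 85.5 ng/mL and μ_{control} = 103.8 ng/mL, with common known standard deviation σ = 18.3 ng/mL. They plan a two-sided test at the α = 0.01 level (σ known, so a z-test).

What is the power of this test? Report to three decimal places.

Standardized effect: d = |μ_{active} − μ_{control}| / σ = |85.5 − 103.8| / 18.3 = 1.0000
Noncentrality parameter: δ = d / √(1/n₁ + 1/n₂) = 1.0000 / √(1/35 + 1/15) = 3.2404
Critical value for a two-sided test at α = 0.01: z_{α/2} = 2.576.
Power = Φ(δ − 2.576) + Φ(−δ − 2.576) = Φ(0.665) + Φ(-5.816) = 0.7468 + 0.0000 = 0.7468.

Power ≈ 0.747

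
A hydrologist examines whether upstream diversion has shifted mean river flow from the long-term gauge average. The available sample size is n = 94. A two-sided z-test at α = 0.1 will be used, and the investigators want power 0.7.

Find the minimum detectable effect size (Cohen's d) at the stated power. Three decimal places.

Need Φ(δ − 1.645) = 0.7, so δ = 1.645 + 0.524 = 2.169.
(Lower-tail contribution to power is negligible for δ > 0.)
δ = d·√n ⇒ d = δ/√n = 2.169/√94 = 0.2237.

d ≈ 0.224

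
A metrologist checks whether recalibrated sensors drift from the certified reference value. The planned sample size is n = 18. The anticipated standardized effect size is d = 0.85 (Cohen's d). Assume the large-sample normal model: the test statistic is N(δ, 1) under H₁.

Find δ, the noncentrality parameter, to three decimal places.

δ = d·√n = 0.85 × √18 = 3.6062

δ ≈ 3.606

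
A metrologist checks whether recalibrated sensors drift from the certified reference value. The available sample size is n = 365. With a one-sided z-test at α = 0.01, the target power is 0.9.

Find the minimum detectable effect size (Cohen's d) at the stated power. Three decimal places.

Required noncentrality: δ = z_{0.01} + z_{0.10} = 2.326 + 1.282 = 3.608.
δ = d·√n ⇒ d = δ/√n = 3.608/√365 = 0.1888.

d ≈ 0.189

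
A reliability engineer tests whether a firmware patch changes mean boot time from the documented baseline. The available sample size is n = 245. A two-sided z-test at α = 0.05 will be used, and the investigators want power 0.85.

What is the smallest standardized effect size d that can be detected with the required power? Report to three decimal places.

Need Φ(δ − 1.960) = 0.85, so δ = 1.960 + 1.036 = 2.996.
(The second rejection-region term Φ(−δ − z_{α/2}) is negligible and dropped.)
δ = d·√n ⇒ d = δ/√n = 2.996/√245 = 0.1914.

d ≈ 0.191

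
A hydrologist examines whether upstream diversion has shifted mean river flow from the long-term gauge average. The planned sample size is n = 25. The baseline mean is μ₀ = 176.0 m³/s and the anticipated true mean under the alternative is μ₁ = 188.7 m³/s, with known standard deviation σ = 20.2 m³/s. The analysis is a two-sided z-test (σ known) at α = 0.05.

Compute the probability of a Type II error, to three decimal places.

β ≈ 0.118

Standardized effect: d = |μ₁ − μ₀| / σ = |188.7 − 176.0| / 20.2 = 0.6287
Noncentrality parameter: δ = d·√n = 0.6287 × √25 = 3.1436
Critical value for a two-sided test at α = 0.05: z_{α/2} = 1.960.
Power = Φ(δ − 1.960) + Φ(−δ − 1.960) = Φ(1.184) + Φ(-5.104) = 0.8817 + 0.0000 = 0.8817.
Type II error: β = 1 − power = 1 − 0.8817 = 0.1183.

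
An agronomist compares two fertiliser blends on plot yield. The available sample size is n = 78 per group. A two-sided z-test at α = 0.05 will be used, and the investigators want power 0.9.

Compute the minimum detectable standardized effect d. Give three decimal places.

d ≈ 0.519

Required noncentrality: δ = z_{0.025} + z_{0.10} = 1.960 + 1.282 = 3.242.
(The second rejection-region term Φ(−δ − z_{α/2}) is negligible and dropped.)
δ = d·√(n/2) ⇒ d = δ/√(n/2) = 3.242/√(78/2) = 0.5191.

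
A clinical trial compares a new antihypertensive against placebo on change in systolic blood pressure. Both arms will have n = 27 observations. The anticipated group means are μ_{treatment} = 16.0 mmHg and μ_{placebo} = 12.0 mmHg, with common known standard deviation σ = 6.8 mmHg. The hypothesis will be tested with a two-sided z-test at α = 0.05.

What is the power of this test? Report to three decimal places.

Standardized effect: d = |μ_{treatment} − μ_{placebo}| / σ = |16.0 − 12.0| / 6.8 = 0.5882
Noncentrality parameter: δ = d·√(n/2) = 0.5882 × √(27/2) = 2.1613
Critical value for a two-sided test at α = 0.05: z_{α/2} = 1.960.
Power = Φ(δ − 1.960) + Φ(−δ − 1.960) = Φ(0.201) + Φ(-4.121) = 0.5798 + 0.0000 = 0.5798.

Power ≈ 0.580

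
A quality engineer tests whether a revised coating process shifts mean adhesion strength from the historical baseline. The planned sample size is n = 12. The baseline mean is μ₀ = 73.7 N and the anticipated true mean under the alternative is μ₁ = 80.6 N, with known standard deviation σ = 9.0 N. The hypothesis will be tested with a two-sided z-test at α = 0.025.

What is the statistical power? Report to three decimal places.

Standardized effect: d = |μ₁ − μ₀| / σ = |80.6 − 73.7| / 9.0 = 0.7667
Noncentrality parameter: δ = d·√n = 0.7667 × √12 = 2.6558
Two-sided α = 0.025 → critical value z_{0.0125} = 2.241.
Power = Φ(δ − 2.241) + Φ(−δ − 2.241) = Φ(0.414) + Φ(-4.897) = 0.6607 + 0.0000 = 0.6607.

Power ≈ 0.661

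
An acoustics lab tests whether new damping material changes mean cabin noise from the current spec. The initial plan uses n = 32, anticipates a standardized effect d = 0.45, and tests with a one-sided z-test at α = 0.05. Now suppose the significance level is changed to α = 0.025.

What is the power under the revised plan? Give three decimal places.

Power ≈ 0.721

δ = d·√n = 0.45 × √32 = 2.5456 (unchanged). New critical value: z_{0.025} = 1.960.
Revised power = Φ(δ − 1.960) = Φ(0.586) = 0.7209.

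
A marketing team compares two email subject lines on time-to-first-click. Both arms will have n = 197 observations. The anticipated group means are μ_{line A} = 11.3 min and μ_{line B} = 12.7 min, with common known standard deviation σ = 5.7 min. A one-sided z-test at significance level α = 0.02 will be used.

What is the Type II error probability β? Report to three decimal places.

Standardized effect: d = |μ_{line A} − μ_{line B}| / σ = |11.3 − 12.7| / 5.7 = 0.2456
Noncentrality parameter: δ = d·√(n/2) = 0.2456 × √(197/2) = 2.4376
One-sided α = 0.02 → critical value z_{0.02} = 2.054.
Power = P(Z > 2.054 − δ) = Φ(0.384) = 0.6495.
Type II error: β = 1 − power = 1 − 0.6495 = 0.3505.

β ≈ 0.351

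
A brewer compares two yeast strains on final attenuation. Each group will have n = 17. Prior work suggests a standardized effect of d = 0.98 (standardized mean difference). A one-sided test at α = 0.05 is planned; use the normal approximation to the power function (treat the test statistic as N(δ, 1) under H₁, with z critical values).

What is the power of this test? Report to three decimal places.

Power ≈ 0.887

Noncentrality parameter: δ = d·√(n/2) = 0.98 × √(17/2) = 2.8572
Critical value for a one-sided test at α = 0.05: z_α = 1.645.
Power = Φ(δ − 1.645) = Φ(1.212) = 0.8873.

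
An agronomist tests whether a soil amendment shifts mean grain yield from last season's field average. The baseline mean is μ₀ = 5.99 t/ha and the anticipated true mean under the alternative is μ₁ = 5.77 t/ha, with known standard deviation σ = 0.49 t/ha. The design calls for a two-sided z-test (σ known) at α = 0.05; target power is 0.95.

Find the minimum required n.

Standardized effect: d = |μ₁ − μ₀| / σ = |5.77 − 5.99| / 0.49 = 0.4490
For power 0.95 need Φ(δ − z_{0.025}) = 0.95, so δ = z_{0.025} + z_{0.05} = 1.960 + 1.645 = 3.605.
(For δ > 0 the lower-tail rejection region contributes negligibly to power, so the one-term inversion is standard.)
δ = d·√n ⇒ n = (δ/d)² = (3.605 / 0.4490)² = 64.46.
Rounding up, n = 65.

n = 65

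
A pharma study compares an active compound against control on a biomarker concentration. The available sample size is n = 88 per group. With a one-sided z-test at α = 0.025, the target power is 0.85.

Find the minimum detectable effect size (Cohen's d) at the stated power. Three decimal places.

Need Φ(δ − 1.960) = 0.85, so δ = 1.960 + 1.036 = 2.996.
δ = d·√(n/2) ⇒ d = δ/√(n/2) = 2.996/√(88/2) = 0.4517.

d ≈ 0.452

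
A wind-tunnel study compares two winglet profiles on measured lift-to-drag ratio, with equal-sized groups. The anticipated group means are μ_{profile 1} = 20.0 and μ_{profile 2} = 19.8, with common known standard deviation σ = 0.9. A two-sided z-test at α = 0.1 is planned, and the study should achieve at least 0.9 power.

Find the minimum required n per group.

n = 347 per group

Standardized effect: d = |μ_{profile 1} − μ_{profile 2}| / σ = |20.0 − 19.8| / 0.9 = 0.2222
Set Φ(δ − 1.645) = 0.9; then δ − 1.645 = Φ⁻¹(0.9) = 1.282, giving δ = 2.926.
(The Φ(−δ − z_{α/2}) term is vanishingly small for δ > 0 and is dropped in the standard sample-size formula.)
δ = d·√(n/2) ⇒ n = 2(δ/d)² = 2 × (2.926 / 0.2222)² = 346.84.
Rounding up, n = 347 per group.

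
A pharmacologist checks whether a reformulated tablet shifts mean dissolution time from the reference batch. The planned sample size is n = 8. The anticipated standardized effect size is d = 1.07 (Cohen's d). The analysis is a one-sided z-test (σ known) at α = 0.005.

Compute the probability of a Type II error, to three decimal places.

Noncentrality parameter: λ = d·√n = 1.07 × √8 = 3.0264
Critical value for a one-sided test at α = 0.005: z_α = 2.576.
Power = Φ(λ − 2.576) = Φ(0.451) = 0.6739.
Type II error: β = 1 − power = 1 − 0.6739 = 0.3261.

β ≈ 0.326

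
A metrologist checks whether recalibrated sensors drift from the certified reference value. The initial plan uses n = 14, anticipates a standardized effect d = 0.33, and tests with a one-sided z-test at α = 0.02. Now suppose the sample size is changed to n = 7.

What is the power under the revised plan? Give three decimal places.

With n = 7: δ = d·√n = 0.33 × √7 = 0.8731. Critical value z_{0.02} = 2.054.
Revised power = P(Z > 2.054 − δ) = Φ(-1.181) = 0.1189.

Power ≈ 0.119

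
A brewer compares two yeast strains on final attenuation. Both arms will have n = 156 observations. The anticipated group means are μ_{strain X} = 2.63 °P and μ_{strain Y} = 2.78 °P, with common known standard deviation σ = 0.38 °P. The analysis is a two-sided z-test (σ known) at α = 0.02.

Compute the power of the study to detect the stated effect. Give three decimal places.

Standardized effect: d = |μ_{strain X} − μ_{strain Y}| / σ = |2.63 − 2.78| / 0.38 = 0.3947
Noncentrality parameter: λ = d·√(n/2) = 0.3947 × √(156/2) = 3.4862
Two-sided α = 0.02 → critical value z_{0.01} = 2.326.
Power = Φ(λ − 2.326) + Φ(−λ − 2.326) = Φ(1.160) + Φ(-5.813) = 0.8769 + 0.0000 = 0.8769.

Power ≈ 0.877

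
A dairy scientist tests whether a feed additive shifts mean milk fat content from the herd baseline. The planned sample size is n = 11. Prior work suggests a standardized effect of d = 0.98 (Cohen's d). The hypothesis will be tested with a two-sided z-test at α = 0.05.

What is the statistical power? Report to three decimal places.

Noncentrality parameter: δ = d·√n = 0.98 × √11 = 3.2503
Two-sided α = 0.05 → critical value z_{0.025} = 1.960.
Power = Φ(δ − 1.960) + Φ(−δ − 1.960) = Φ(1.290) + Φ(-5.210) = 0.9015 + 0.0000 = 0.9015.

Power ≈ 0.902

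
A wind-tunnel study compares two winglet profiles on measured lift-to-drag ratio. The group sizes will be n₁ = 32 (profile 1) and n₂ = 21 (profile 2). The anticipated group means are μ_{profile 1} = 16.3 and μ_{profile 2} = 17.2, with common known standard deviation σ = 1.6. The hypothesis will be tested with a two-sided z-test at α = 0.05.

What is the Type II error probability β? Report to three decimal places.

Standardized effect: d = |μ_{profile 1} − μ_{profile 2}| / σ = |16.3 − 17.2| / 1.6 = 0.5625
Noncentrality parameter: δ = d / √(1/n₁ + 1/n₂) = 0.5625 / √(1/32 + 1/21) = 2.0029
Critical value for a two-sided test at α = 0.05: z_{α/2} = 1.960.
Power = Φ(δ − 1.960) + Φ(−δ − 1.960) = Φ(0.043) + Φ(-3.963) = 0.5171 + 0.0000 = 0.5172.
Type II error: β = 1 − power = 1 − 0.5172 = 0.4828.

β ≈ 0.483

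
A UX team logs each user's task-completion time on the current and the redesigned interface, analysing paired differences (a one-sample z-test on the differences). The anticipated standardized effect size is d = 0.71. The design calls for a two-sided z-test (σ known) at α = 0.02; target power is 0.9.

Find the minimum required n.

n = 26

Set Φ(δ − 2.326) = 0.9; then δ − 2.326 = Φ⁻¹(0.9) = 1.282, giving δ = 3.608.
(The Φ(−δ − z_{α/2}) term is vanishingly small for δ > 0 and is dropped in the standard sample-size formula.)
δ = d·√n ⇒ n = (δ/d)² = (3.608 / 0.71)² = 25.82.
Round up to the next whole unit.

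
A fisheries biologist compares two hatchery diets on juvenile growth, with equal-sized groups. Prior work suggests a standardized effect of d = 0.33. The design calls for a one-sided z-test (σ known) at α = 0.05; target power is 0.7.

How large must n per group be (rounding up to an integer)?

n = 87 per group

Set Φ(δ − 1.645) = 0.7; then δ − 1.645 = Φ⁻¹(0.7) = 0.524, giving δ = 2.169.
δ = d·√(n/2) ⇒ n = 2(δ/d)² = 2 × (2.169 / 0.33)² = 86.42.
Round up to the next whole unit.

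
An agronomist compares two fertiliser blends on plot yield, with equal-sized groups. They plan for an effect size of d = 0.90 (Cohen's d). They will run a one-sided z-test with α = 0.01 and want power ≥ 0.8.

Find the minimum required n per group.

Set Φ(δ − 2.326) = 0.8; then δ − 2.326 = Φ⁻¹(0.8) = 0.842, giving δ = 3.168.
δ = d·√(n/2) ⇒ n = 2(δ/d)² = 2 × (3.168 / 0.90)² = 24.78.
Rounding up, n = 25 per group.

n = 25 per group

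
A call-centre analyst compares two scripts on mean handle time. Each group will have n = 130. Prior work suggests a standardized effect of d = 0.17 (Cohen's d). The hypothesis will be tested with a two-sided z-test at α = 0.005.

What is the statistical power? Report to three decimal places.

Power ≈ 0.075

Noncentrality parameter: λ = d·√(n/2) = 0.17 × √(130/2) = 1.3706
Two-sided α = 0.005 → critical value z_{0.0025} = 2.807.
Power = Φ(λ − 2.807) + Φ(−λ − 2.807) = Φ(-1.436) + Φ(-4.178) = 0.0754 + 0.0000 = 0.0755.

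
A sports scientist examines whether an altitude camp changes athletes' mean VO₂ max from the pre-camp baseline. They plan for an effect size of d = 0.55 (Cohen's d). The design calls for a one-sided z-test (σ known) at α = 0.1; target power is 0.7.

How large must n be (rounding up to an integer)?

n = 11

Set Φ(δ − 1.282) = 0.7; then δ − 1.282 = Φ⁻¹(0.7) = 0.524, giving δ = 1.806.
δ = d·√n ⇒ n = (δ/d)² = (1.806 / 0.55)² = 10.78.
Rounding up, n = 11.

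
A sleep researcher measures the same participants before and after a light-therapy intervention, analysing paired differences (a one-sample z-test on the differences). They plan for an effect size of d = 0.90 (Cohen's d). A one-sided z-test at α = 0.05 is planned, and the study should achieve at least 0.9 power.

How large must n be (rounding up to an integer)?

n = 11

For power 0.9 need Φ(δ − z_{0.05}) = 0.9, so δ = z_{0.05} + z_{0.10} = 1.645 + 1.282 = 2.926.
δ = d·√n ⇒ n = (δ/d)² = (2.926 / 0.90)² = 10.57.
Rounding up, n = 11.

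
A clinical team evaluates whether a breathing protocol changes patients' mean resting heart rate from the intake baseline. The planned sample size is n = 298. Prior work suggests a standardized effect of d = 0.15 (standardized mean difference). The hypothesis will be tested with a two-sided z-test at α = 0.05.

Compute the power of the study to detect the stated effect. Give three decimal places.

Power ≈ 0.735

Noncentrality parameter: δ = d·√n = 0.15 × √298 = 2.5894
Critical value for a two-sided test at α = 0.05: z_{α/2} = 1.960.
Power = Φ(δ − 1.960) + Φ(−δ − 1.960) = Φ(0.629) + Φ(-4.549) = 0.7355 + 0.0000 = 0.7355.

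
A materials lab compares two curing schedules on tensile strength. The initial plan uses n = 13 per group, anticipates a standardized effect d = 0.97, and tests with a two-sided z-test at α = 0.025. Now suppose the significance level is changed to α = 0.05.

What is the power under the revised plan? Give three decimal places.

Power ≈ 0.696

δ = d·√(n/2) = 0.97 × √(13/2) = 2.4730 (unchanged). New critical value: z_{0.025} = 1.960.
Revised power = Φ(δ − 1.960) + Φ(−δ − 1.960) = Φ(0.513) + Φ(-4.433) = 0.6960 + 0.0000 = 0.6961.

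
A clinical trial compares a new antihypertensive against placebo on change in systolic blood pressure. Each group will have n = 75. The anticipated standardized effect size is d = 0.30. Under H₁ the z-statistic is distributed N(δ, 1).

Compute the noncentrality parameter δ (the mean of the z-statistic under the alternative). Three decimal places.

δ = d·√(n/2) = 0.30 × √(75/2) = 1.8371

δ ≈ 1.837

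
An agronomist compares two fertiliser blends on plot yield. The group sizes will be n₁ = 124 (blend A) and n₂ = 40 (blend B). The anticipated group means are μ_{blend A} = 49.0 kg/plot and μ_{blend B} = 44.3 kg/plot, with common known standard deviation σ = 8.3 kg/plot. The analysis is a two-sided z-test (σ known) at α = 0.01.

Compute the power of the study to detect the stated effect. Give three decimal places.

Standardized effect: d = |μ_{blend A} − μ_{blend B}| / σ = |49.0 − 44.3| / 8.3 = 0.5663
Noncentrality parameter: δ = d / √(1/n₁ + 1/n₂) = 0.5663 / √(1/124 + 1/40) = 3.1141
Critical value for a two-sided test at α = 0.01: z_{α/2} = 2.576.
Power = Φ(δ − 2.576) + Φ(−δ − 2.576) = Φ(0.538) + Φ(-5.690) = 0.7048 + 0.0000 = 0.7048.

Power ≈ 0.705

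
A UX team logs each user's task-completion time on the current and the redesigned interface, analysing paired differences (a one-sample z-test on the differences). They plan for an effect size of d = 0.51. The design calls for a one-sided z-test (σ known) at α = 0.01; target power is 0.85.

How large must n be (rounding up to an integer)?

n = 44

Set Φ(δ − 2.326) = 0.85; then δ − 2.326 = Φ⁻¹(0.85) = 1.036, giving δ = 3.363.
δ = d·√n ⇒ n = (δ/d)² = (3.363 / 0.51)² = 43.48.
Round up to the next whole unit.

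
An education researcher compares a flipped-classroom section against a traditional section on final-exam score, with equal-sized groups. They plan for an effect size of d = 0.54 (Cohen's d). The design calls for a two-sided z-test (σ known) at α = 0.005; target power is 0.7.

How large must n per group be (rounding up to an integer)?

Set Φ(δ − 2.807) = 0.7; then δ − 2.807 = Φ⁻¹(0.7) = 0.524, giving δ = 3.331.
(The Φ(−δ − z_{α/2}) term is vanishingly small for δ > 0 and is dropped in the standard sample-size formula.)
δ = d·√(n/2) ⇒ n = 2(δ/d)² = 2 × (3.331 / 0.54)² = 76.12.
Rounding up, n = 77 per group.

n = 77 per group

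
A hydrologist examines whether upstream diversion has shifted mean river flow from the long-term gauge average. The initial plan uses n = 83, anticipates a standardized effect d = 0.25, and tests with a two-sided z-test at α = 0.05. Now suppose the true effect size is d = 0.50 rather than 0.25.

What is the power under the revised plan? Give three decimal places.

Power ≈ 0.995

With d = 0.50: δ = d·√n = 0.50 × √83 = 4.5552. Critical value z_{0.025} = 1.960.
Revised power = Φ(δ − 1.960) + Φ(−δ − 1.960) = Φ(2.595) + Φ(-6.515) = 0.9953 + 0.0000 = 0.9953.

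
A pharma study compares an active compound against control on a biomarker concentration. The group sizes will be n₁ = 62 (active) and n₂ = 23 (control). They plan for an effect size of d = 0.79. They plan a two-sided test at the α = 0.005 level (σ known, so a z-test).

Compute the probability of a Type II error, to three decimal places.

Noncentrality parameter: δ = d / √(1/n₁ + 1/n₂) = 0.79 / √(1/62 + 1/23) = 3.2358
Two-sided α = 0.005 → critical value z_{0.0025} = 2.807.
Power = Φ(δ − 2.807) + Φ(−δ − 2.807) = Φ(0.429) + Φ(-6.043) = 0.6659 + 0.0000 = 0.6659.
Type II error: β = 1 − power = 1 − 0.6659 = 0.3341.

β ≈ 0.334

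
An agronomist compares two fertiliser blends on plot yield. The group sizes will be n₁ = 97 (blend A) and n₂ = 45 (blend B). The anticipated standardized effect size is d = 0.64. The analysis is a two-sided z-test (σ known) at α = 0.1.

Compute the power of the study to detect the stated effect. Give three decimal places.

Power ≈ 0.972

Noncentrality parameter: δ = d / √(1/n₁ + 1/n₂) = 0.64 / √(1/97 + 1/45) = 3.5484
Two-sided α = 0.1 → critical value z_{0.05} = 1.645.
Power = Φ(δ − 1.645) + Φ(−δ − 1.645) = Φ(1.904) + Φ(-5.193) = 0.9715 + 0.0000 = 0.9715.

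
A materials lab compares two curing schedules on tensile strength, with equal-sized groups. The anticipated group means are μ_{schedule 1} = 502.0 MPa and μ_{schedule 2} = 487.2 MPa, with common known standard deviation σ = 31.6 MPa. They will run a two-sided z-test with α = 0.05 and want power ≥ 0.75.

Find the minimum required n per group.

n = 64 per group

Standardized effect: d = |μ_{schedule 1} − μ_{schedule 2}| / σ = |502.0 − 487.2| / 31.6 = 0.4684
For power 0.75 need Φ(δ − z_{0.025}) = 0.75, so δ = z_{0.025} + z_{0.25} = 1.960 + 0.674 = 2.634.
(The Φ(−δ − z_{α/2}) term is vanishingly small for δ > 0 and is dropped in the standard sample-size formula.)
δ = d·√(n/2) ⇒ n = 2(δ/d)² = 2 × (2.634 / 0.4684)² = 63.28.
Rounding up, n = 64 per group.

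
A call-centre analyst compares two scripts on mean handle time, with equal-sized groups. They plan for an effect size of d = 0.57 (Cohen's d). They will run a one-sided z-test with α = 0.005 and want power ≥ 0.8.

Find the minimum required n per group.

Set Φ(δ − 2.576) = 0.8; then δ − 2.576 = Φ⁻¹(0.8) = 0.842, giving δ = 3.417.
δ = d·√(n/2) ⇒ n = 2(δ/d)² = 2 × (3.417 / 0.57)² = 71.89.
Rounding up, n = 72 per group.

n = 72 per group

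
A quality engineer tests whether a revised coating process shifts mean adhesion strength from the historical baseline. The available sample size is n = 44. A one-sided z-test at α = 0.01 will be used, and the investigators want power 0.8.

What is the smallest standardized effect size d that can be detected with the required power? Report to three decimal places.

d ≈ 0.478

Required noncentrality: δ = z_{0.01} + z_{0.20} = 2.326 + 0.842 = 3.168.
δ = d·√n ⇒ d = δ/√n = 3.168/√44 = 0.4776.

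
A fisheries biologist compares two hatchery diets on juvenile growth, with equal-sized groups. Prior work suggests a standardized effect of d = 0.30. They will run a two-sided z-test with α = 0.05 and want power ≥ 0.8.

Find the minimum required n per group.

For power 0.8 need Φ(δ − z_{0.025}) = 0.8, so δ = z_{0.025} + z_{0.20} = 1.960 + 0.842 = 2.802.
(Ignoring the negligible lower-tail rejection probability gives the usual closed-form inversion.)
δ = d·√(n/2) ⇒ n = 2(δ/d)² = 2 × (2.802 / 0.30)² = 174.42.
Rounding up, n = 175 per group.

n = 175 per group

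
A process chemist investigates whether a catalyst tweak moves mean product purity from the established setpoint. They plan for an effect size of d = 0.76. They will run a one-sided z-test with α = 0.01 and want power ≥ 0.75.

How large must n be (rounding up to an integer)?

Set Φ(δ − 2.326) = 0.75; then δ − 2.326 = Φ⁻¹(0.75) = 0.674, giving δ = 3.001.
δ = d·√n ⇒ n = (δ/d)² = (3.001 / 0.76)² = 15.59.
Rounding up, n = 16.

n = 16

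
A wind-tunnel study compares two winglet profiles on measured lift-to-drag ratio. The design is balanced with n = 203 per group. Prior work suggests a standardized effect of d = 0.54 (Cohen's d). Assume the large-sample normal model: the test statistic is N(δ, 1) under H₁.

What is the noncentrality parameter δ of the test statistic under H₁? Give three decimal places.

δ ≈ 5.440

δ = d·√(n/2) = 0.54 × √(203/2) = 5.4403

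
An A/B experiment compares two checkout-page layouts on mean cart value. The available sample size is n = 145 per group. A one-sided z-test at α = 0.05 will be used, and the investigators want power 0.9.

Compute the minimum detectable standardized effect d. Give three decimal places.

Need Φ(δ − 1.645) = 0.9, so δ = 1.645 + 1.282 = 2.926.
δ = d·√(n/2) ⇒ d = δ/√(n/2) = 2.926/√(145/2) = 0.3437.

d ≈ 0.344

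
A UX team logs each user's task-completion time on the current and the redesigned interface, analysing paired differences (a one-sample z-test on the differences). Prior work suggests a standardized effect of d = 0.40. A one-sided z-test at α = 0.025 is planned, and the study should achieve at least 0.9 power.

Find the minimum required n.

n = 66

For power 0.9 need Φ(δ − z_{0.025}) = 0.9, so δ = z_{0.025} + z_{0.10} = 1.960 + 1.282 = 3.242.
δ = d·√n ⇒ n = (δ/d)² = (3.242 / 0.40)² = 65.67.
Round up to the next whole unit.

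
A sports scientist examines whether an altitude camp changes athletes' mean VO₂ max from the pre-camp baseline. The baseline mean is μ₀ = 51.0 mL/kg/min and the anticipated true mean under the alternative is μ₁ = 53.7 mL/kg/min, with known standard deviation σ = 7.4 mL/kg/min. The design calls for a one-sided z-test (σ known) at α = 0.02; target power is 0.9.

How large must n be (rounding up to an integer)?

n = 84

Standardized effect: d = |μ₁ − μ₀| / σ = |53.7 − 51.0| / 7.4 = 0.3649
For power 0.9 need Φ(δ − z_{0.02}) = 0.9, so δ = z_{0.02} + z_{0.10} = 2.054 + 1.282 = 3.335.
δ = d·√n ⇒ n = (δ/d)² = (3.335 / 0.3649)² = 83.56.
Rounding up, n = 84.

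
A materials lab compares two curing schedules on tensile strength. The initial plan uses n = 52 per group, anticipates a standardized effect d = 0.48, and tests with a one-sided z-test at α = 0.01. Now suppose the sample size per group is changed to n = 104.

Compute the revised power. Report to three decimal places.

With n = 104 per group: δ = d·√(n/2) = 0.48 × √(104/2) = 3.4613. Critical value z_{0.01} = 2.326.
Revised power = Φ(δ − 2.326) = Φ(1.135) = 0.8718.

Power ≈ 0.872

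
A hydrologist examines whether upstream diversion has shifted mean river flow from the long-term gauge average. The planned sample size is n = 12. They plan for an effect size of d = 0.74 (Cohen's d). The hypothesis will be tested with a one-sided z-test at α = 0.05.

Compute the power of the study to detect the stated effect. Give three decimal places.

Power ≈ 0.821

Noncentrality parameter: λ = d·√n = 0.74 × √12 = 2.5634
One-sided α = 0.05 → critical value z_{0.05} = 1.645.
Power = Φ(λ − 1.645) = Φ(0.919) = 0.8208.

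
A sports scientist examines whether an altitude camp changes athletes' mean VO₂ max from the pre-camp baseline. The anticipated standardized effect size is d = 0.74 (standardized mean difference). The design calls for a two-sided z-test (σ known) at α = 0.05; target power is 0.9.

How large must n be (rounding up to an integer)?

Set Φ(δ − 1.960) = 0.9; then δ − 1.960 = Φ⁻¹(0.9) = 1.282, giving δ = 3.242.
(For δ > 0 the lower-tail rejection region contributes negligibly to power, so the one-term inversion is standard.)
δ = d·√n ⇒ n = (δ/d)² = (3.242 / 0.74)² = 19.19.
Round up to the next whole unit.

n = 20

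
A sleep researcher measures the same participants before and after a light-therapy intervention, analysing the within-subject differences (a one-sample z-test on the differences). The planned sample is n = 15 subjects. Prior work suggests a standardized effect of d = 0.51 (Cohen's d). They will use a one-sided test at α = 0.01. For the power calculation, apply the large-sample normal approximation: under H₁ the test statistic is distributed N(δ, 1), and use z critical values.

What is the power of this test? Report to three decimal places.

Power ≈ 0.363

Noncentrality parameter: δ = d·√n = 0.51 × √15 = 1.9752
Critical value for a one-sided test at α = 0.01: z_α = 2.326.
Power = Φ(δ − 2.326) = Φ(-0.351) = 0.3627.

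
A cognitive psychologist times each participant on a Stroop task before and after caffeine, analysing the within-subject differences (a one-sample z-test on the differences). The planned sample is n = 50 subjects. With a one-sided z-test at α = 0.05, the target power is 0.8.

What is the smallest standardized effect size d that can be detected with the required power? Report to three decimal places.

Required noncentrality: δ = z_{0.05} + z_{0.20} = 1.645 + 0.842 = 2.486.
δ = d·√n ⇒ d = δ/√n = 2.486/√50 = 0.3516.

d ≈ 0.352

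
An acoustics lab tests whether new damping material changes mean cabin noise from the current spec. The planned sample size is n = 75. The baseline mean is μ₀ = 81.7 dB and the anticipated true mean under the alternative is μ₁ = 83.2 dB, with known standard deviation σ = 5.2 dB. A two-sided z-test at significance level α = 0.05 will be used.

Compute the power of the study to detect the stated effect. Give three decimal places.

Power ≈ 0.705

Standardized effect: d = |μ₁ − μ₀| / σ = |83.2 − 81.7| / 5.2 = 0.2885
Noncentrality parameter: δ = d·√n = 0.2885 × √75 = 2.4982
Two-sided α = 0.05 → critical value z_{0.025} = 1.960.
Power = Φ(δ − 1.960) + Φ(−δ − 1.960) = Φ(0.538) + Φ(-4.458) = 0.7048 + 0.0000 = 0.7048.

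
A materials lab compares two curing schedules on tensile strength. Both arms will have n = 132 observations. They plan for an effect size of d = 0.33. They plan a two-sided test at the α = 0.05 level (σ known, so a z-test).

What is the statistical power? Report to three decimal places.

Noncentrality parameter: δ = d·√(n/2) = 0.33 × √(132/2) = 2.6809
Two-sided α = 0.05 → critical value z_{0.025} = 1.960.
Power = Φ(δ − 1.960) + Φ(−δ − 1.960) = Φ(0.721) + Φ(-4.641) = 0.7645 + 0.0000 = 0.7645.

Power ≈ 0.765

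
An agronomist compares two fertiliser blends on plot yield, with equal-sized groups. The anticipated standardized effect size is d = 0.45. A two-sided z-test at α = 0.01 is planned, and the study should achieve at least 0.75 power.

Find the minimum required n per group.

Set Φ(δ − 2.576) = 0.75; then δ − 2.576 = Φ⁻¹(0.75) = 0.674, giving δ = 3.250.
(Ignoring the negligible lower-tail rejection probability gives the usual closed-form inversion.)
δ = d·√(n/2) ⇒ n = 2(δ/d)² = 2 × (3.250 / 0.45)² = 104.34.
Round up to the next whole unit.

n = 105 per group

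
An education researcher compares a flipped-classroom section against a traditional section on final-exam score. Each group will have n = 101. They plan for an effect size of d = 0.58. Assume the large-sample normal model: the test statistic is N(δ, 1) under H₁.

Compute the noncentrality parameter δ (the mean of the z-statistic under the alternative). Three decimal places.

δ ≈ 4.122

δ = d·√(n/2) = 0.58 × √(101/2) = 4.1217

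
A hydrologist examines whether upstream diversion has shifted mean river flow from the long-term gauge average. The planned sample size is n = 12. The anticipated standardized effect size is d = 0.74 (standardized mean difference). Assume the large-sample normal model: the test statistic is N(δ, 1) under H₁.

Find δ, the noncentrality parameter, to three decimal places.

The noncentrality parameter scales effect size by the design's sample-size factor: δ = d·√n = 0.74 × √12 = 2.5634

δ ≈ 2.563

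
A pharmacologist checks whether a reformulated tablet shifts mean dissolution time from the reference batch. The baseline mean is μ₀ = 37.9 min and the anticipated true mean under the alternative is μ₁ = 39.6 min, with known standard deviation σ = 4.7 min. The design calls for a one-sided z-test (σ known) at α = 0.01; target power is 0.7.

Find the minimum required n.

Standardized effect: d = |μ₁ − μ₀| / σ = |39.6 − 37.9| / 4.7 = 0.3617
For power 0.7 need Φ(δ − z_{0.01}) = 0.7, so δ = z_{0.01} + z_{0.30} = 2.326 + 0.524 = 2.851.
δ = d·√n ⇒ n = (δ/d)² = (2.851 / 0.3617)² = 62.12.
Rounding up, n = 63.

n = 63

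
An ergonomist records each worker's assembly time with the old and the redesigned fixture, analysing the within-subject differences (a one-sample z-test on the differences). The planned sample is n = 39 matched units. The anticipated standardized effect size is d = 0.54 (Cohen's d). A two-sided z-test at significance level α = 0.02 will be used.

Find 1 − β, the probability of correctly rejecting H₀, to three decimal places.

Power ≈ 0.852

Noncentrality parameter: δ = d·√n = 0.54 × √39 = 3.3723
Critical value for a two-sided test at α = 0.02: z_{α/2} = 2.326.
Power = Φ(δ − 2.326) + Φ(−δ − 2.326) = Φ(1.046) + Φ(-5.699) = 0.8522 + 0.0000 = 0.8522.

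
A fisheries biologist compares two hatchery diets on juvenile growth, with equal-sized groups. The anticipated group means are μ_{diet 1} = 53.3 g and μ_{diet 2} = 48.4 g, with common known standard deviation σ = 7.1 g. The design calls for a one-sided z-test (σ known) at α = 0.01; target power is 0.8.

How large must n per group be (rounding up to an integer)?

Standardized effect: d = |μ_{diet 1} − μ_{diet 2}| / σ = |53.3 − 48.4| / 7.1 = 0.6901
For power 0.8 need Φ(δ − z_{0.01}) = 0.8, so δ = z_{0.01} + z_{0.20} = 2.326 + 0.842 = 3.168.
δ = d·√(n/2) ⇒ n = 2(δ/d)² = 2 × (3.168 / 0.6901)² = 42.14.
Rounding up, n = 43 per group.

n = 43 per group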